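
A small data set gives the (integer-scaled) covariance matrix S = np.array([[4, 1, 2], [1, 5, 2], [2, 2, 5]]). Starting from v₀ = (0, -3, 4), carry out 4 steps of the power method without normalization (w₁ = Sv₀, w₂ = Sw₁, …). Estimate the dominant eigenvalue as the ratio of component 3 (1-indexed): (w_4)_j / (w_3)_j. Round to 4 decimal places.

w1 = Sv₀ = (4·0 + 1·(-3) + 2·4; 1·0 + 5·(-3) + 2·4; 2·0 + 2·(-3) + 5·4) = (5, -7, 14)
w2 = Sw1 = (4·5 + 1·(-7) + 2·14; 1·5 + 5·(-7) + 2·14; 2·5 + 2·(-7) + 5·14) = (41, -2, 66)
w3 = Sw2 = (294, 163, 408)
w4 = Sw3 = (2155, 1925, 2954)
Ratio at component: 2954 / 408 = 7.2402

7.2402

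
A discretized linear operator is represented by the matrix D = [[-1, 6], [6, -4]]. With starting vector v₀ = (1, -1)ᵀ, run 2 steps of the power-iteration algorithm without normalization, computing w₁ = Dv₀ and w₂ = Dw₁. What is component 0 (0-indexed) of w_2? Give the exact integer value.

w1 = Dv₀ = ((-1)·1 + 6·(-1); 6·1 + (-4)·(-1)) = (-7, 10)
w2 = Dw1 = ((-1)·(-7) + 6·10; 6·(-7) + (-4)·10) = (67, -82)
The requested component of w2 is 67.

67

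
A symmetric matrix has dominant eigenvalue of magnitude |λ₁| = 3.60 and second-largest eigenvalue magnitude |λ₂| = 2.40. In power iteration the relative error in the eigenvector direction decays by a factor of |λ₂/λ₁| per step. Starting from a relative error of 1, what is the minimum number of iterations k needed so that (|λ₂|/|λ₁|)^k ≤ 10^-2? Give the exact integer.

|λ₂/λ₁| = 2.40/3.60 = 0.66667
Need k ≥ ln(10^-2) / ln(0.66667) = -4.6052 / -0.4055 ≈ 11.358
Smallest integer k satisfying the bound: 12

12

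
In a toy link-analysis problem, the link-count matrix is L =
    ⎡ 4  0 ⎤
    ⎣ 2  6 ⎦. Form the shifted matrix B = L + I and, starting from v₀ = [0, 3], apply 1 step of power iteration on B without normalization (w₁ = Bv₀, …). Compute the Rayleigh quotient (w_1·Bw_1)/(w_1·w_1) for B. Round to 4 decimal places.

B = L + I has rows (5, 0); (2, 7)
w1 = Bv₀ = (5·0 + 0·3; 2·0 + 7·3) = (0, 21)
Bw1 = (0, 147)
w1·Bw1 = 3087; w1·w1 = 441; μ ≈ 3087/441 = 7.0000

7.0000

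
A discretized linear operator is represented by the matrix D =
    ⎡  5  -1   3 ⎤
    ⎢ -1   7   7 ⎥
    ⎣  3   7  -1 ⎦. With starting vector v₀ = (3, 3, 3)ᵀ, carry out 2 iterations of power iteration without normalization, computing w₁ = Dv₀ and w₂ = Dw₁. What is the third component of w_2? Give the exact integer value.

w1 = Dv₀ = (5·3 + (-1)·3 + 3·3; (-1)·3 + 7·3 + 7·3; 3·3 + 7·3 + (-1)·3) = (21, 39, 27)
w2 = Dw1 = (5·21 + (-1)·39 + 3·27; (-1)·21 + 7·39 + 7·27; 3·21 + 7·39 + (-1)·27) = (147, 441, 309)
The requested component of w2 is 309.

309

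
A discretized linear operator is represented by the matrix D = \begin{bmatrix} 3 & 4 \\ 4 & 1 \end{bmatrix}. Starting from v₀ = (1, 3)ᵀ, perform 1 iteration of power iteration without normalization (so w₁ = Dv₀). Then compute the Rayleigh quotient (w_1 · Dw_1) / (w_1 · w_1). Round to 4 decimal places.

w1 = Dv₀ = (15, 7)
Dw1 = (73, 67)
w1·Dw1 = 15·73 + 7·67 = 1564; w1·w1 = 15·15 + 7·7 = 274
λ ≈ 1564/274 = 5.7080

λ ≈ 5.7080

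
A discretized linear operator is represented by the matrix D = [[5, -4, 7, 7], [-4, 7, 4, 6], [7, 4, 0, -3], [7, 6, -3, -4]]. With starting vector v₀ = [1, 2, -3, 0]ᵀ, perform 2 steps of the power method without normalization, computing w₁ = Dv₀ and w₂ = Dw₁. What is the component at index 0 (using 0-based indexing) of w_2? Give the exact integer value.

w1 = Dv₀ = (5·1 + (-4)·2 + 7·(-3) + 7·0; (-4)·1 + 7·2 + 4·(-3) + 6·0; 7·1 + 4·2 + 0·(-3) + (-3)·0; 7·1 + 6·2 + (-3)·(-3) + (-4)·0) = (-24, -2, 15, 28)
w2 = Dw1 = (5·(-24) + (-4)·(-2) + 7·15 + 7·28; (-4)·(-24) + 7·(-2) + 4·15 + 6·28; 7·(-24) + 4·(-2) + 0·15 + (-3)·28; 7·(-24) + 6·(-2) + (-3)·15 + (-4)·28) = (189, 310, -260, -337)
The requested component of w2 is 189.

189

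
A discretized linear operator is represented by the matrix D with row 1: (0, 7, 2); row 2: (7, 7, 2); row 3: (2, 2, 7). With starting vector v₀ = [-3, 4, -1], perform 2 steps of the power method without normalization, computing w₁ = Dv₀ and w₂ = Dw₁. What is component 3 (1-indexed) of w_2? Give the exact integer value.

27

w1 = Dv₀ = (26, 5, -5)
w2 = Dw1 = (25, 207, 27)
The requested component of w2 is 27.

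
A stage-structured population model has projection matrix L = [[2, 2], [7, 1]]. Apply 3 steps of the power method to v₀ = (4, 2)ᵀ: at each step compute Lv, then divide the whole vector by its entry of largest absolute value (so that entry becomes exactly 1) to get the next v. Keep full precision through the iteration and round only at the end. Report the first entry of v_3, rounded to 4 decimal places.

Lv0 = (12.00000, 30.00000); divide by 30.00000 → v1 = (0.40000, 1.00000)
Lv1 = (2.80000, 3.80000); divide by 3.80000 → v2 = (0.73684, 1.00000)
Lv2 = (3.47368, 6.15789); divide by 6.15789 → v3 = (0.56410, 1.00000)
Requested entry of v3: 396/702 = 0.5641

0.5641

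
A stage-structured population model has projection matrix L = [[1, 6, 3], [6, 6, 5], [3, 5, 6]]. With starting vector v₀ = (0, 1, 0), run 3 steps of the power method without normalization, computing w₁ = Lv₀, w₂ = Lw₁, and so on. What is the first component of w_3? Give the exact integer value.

873

w1 = Lv₀ = (1·0 + 6·1 + 3·0; 6·0 + 6·1 + 5·0; 3·0 + 5·1 + 6·0) = (6, 6, 5)
w2 = Lw1 = (1·6 + 6·6 + 3·5; 6·6 + 6·6 + 5·5; 3·6 + 5·6 + 6·5) = (57, 97, 78)
w3 = Lw2 = (873, 1314, 1124)
The requested component of w3 is 873.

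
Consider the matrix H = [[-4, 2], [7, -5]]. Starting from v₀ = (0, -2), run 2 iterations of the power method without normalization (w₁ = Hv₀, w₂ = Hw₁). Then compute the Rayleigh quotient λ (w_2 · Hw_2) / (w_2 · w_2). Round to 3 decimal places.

w1 = Hv₀ = ((-4)·0 + 2·(-2); 7·0 + (-5)·(-2)) = (-4, 10)
w2 = Hw1 = ((-4)·(-4) + 2·10; 7·(-4) + (-5)·10) = (36, -78)
Hw2 = (-300, 642)
w2·Hw2 = 36·(-300) + (-78)·642 = -60876; w2·w2 = 36·36 + (-78)·(-78) = 7380
λ ≈ -60876/7380 = -8.249

λ ≈ -8.249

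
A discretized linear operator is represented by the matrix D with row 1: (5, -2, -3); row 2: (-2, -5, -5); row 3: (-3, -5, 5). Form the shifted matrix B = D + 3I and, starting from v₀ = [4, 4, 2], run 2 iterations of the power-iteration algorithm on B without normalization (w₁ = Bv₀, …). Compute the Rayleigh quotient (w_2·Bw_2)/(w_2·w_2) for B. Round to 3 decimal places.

B = D + 3I has rows (8, -2, -3); (-2, -2, -5); (-3, -5, 8)
w1 = Bv₀ = (18, -26, -16)
w2 = Bw1 = (244, 96, -52)
Bw2 = (1916, -420, -1628)
w2·Bw2 = 511840; w2·w2 = 71456; μ ≈ 511840/71456 = 7.163

7.163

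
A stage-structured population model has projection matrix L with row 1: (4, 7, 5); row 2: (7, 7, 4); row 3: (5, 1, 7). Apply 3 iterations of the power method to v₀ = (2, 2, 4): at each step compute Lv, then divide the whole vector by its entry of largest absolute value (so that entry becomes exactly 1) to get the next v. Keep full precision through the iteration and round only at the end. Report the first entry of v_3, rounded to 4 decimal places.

0.8776

Lv0 = (42.00000, 44.00000, 40.00000); divide by 44.00000 → v1 = (0.95455, 1.00000, 0.90909)
Lv1 = (15.36364, 17.31818, 12.13636); divide by 17.31818 → v2 = (0.88714, 1.00000, 0.70079)
Lv2 = (14.05249, 16.01312, 10.34121); divide by 16.01312 → v3 = (0.87756, 1.00000, 0.64580)
Requested entry of v3: 10708/12202 = 0.8776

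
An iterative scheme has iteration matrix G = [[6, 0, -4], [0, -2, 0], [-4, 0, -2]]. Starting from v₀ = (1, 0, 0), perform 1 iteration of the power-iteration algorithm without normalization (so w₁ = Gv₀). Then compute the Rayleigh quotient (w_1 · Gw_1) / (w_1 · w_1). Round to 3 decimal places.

w1 = Gv₀ = (6, 0, -4)
Gw1 = (52, 0, -16)
w1·Gw1 = 6·52 + 0·0 + (-4)·(-16) = 376; w1·w1 = 6·6 + 0·0 + (-4)·(-4) = 52
λ ≈ 376/52 = 7.231

7.231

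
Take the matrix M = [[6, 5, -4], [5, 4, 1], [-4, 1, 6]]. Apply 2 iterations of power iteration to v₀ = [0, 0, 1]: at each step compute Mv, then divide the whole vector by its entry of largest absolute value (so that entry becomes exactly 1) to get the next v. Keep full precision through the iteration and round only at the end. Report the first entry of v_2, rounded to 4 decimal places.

Mv0 = (-4.00000, 1.00000, 6.00000); divide by 6.00000 → v1 = (-0.66667, 0.16667, 1.00000)
Mv1 = (-7.16667, -1.66667, 8.83333); divide by 8.83333 → v2 = (-0.81132, -0.18868, 1.00000)
Requested entry of v2: -43/53 = -0.8113

-0.8113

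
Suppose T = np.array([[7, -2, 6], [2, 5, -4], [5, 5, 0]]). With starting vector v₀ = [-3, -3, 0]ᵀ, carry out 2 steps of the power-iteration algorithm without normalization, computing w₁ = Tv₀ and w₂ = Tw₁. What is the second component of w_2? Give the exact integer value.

-15

w1 = Tv₀ = (-15, -21, -30)
w2 = Tw1 = (-243, -15, -180)
The requested component of w2 is -15.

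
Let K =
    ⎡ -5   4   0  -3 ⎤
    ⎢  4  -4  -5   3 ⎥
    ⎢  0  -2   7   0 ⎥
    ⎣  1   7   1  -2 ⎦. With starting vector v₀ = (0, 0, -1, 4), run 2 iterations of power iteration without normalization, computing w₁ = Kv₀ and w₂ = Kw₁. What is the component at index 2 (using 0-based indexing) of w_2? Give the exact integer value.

-83

w1 = Kv₀ = (-12, 17, -7, -9)
w2 = Kw1 = (155, -108, -83, 118)
The requested component of w2 is -83.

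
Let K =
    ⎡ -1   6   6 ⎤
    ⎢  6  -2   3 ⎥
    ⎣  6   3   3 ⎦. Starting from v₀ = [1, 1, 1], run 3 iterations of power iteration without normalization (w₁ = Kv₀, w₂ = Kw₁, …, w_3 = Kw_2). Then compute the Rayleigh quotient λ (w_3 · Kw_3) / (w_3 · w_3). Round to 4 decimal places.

w1 = Kv₀ = ((-1)·1 + 6·1 + 6·1; 6·1 + (-2)·1 + 3·1; 6·1 + 3·1 + 3·1) = (11, 7, 12)
w2 = Kw1 = ((-1)·11 + 6·7 + 6·12; 6·11 + (-2)·7 + 3·12; 6·11 + 3·7 + 3·12) = (103, 88, 123)
w3 = Kw2 = (1163, 811, 1251)
Kw3 = (11209, 9109, 13164)
w3·Kw3 = 1163·11209 + 811·9109 + 1251·13164 = 36891630; w3·w3 = 1163·1163 + 811·811 + 1251·1251 = 3575291
λ ≈ 36891630/3575291 = 10.3185

λ ≈ 10.3185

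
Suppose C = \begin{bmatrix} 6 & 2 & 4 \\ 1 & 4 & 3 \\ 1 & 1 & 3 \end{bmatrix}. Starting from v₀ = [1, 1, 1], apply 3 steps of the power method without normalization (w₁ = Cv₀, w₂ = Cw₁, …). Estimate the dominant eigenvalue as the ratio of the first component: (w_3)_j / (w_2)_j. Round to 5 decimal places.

w1 = Cv₀ = (6·1 + 2·1 + 4·1; 1·1 + 4·1 + 3·1; 1·1 + 1·1 + 3·1) = (12, 8, 5)
w2 = Cw1 = (6·12 + 2·8 + 4·5; 1·12 + 4·8 + 3·5; 1·12 + 1·8 + 3·5) = (108, 59, 35)
w3 = Cw2 = (906, 449, 272)
Ratio at component: 906 / 108 = 8.38889

8.38889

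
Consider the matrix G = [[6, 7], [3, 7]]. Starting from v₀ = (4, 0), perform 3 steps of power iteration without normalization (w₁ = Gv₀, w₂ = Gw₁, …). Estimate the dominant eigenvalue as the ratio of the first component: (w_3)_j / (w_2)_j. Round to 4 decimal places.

10.7895

w1 = Gv₀ = (6·4 + 7·0; 3·4 + 7·0) = (24, 12)
w2 = Gw1 = (6·24 + 7·12; 3·24 + 7·12) = (228, 156)
w3 = Gw2 = (2460, 1776)
Ratio at component: 2460 / 228 = 10.7895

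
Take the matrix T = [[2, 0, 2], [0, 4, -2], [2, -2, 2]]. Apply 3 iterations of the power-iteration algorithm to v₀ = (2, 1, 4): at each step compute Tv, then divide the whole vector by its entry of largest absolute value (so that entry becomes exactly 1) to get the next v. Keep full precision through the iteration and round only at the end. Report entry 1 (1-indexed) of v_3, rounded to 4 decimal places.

Tv0 = (12.00000, -4.00000, 10.00000); divide by 12.00000 → v1 = (1.00000, -0.33333, 0.83333)
Tv1 = (3.66667, -3.00000, 4.33333); divide by 4.33333 → v2 = (0.84615, -0.69231, 1.00000)
Tv2 = (3.69231, -4.76923, 5.07692); divide by 5.07692 → v3 = (0.72727, -0.93939, 1.00000)
Requested entry of v3: 192/264 = 0.7273

0.7273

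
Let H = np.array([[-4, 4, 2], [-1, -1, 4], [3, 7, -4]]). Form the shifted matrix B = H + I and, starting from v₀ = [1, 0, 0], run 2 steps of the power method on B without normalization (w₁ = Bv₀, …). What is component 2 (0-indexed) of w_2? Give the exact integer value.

B = H + I has rows (-3, 4, 2); (-1, 0, 4); (3, 7, -3)
w1 = Bv₀ = (-3, -1, 3)
w2 = Bw1 = (11, 15, -25)
Requested component of w2: -25

-25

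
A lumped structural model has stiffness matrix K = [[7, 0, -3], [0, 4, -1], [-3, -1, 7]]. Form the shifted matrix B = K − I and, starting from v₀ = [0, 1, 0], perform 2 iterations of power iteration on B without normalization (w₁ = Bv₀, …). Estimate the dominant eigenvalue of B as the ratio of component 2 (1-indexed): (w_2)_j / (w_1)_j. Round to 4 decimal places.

B = K − I has rows (6, 0, -3); (0, 3, -1); (-3, -1, 6)
w1 = Bv₀ = (6·0 + 0·1 + (-3)·0; 0·0 + 3·1 + (-1)·0; (-3)·0 + (-1)·1 + 6·0) = (0, 3, -1)
w2 = Bw1 = (6·0 + 0·3 + (-3)·(-1); 0·0 + 3·3 + (-1)·(-1); (-3)·0 + (-1)·3 + 6·(-1)) = (3, 10, -9)
Ratio: 10/3 = 3.3333

3.3333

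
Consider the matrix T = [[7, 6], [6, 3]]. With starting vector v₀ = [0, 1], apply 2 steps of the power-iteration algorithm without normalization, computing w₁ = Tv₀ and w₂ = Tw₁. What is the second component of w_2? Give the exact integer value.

w1 = Tv₀ = (7·0 + 6·1; 6·0 + 3·1) = (6, 3)
w2 = Tw1 = (7·6 + 6·3; 6·6 + 3·3) = (60, 45)
The requested component of w2 is 45.

45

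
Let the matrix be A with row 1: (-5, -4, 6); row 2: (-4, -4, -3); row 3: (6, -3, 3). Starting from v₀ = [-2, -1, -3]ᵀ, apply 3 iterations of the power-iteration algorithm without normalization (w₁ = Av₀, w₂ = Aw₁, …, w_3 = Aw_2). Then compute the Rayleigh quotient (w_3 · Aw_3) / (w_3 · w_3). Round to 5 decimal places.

w1 = Av₀ = (-4, 21, -18)
w2 = Aw1 = (-172, -14, -141)
w3 = Aw2 = (70, 1167, -1413)
Aw3 = (-13496, -709, -7320)
w3·Aw3 = 70·(-13496) + 1167·(-709) + (-1413)·(-7320) = 8571037; w3·w3 = 70·70 + 1167·1167 + (-1413)·(-1413) = 3363358
λ ≈ 8571037/3363358 = 2.54836

2.54836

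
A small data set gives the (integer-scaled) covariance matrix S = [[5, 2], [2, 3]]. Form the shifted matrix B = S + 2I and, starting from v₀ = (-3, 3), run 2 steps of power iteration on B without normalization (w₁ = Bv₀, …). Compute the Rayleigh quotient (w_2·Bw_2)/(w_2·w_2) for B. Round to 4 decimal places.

6.2725

B = S + 2I has rows (7, 2); (2, 5)
w1 = Bv₀ = (-15, 9)
w2 = Bw1 = (-87, 15)
Bw2 = (-579, -99)
w2·Bw2 = 48888; w2·w2 = 7794; μ ≈ 48888/7794 = 6.2725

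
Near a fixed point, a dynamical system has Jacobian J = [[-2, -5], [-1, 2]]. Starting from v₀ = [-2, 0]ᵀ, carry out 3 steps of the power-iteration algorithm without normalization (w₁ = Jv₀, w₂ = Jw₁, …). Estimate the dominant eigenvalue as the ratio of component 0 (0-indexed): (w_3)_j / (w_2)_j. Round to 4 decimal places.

-2.0000

w1 = Jv₀ = ((-2)·(-2) + (-5)·0; (-1)·(-2) + 2·0) = (4, 2)
w2 = Jw1 = ((-2)·4 + (-5)·2; (-1)·4 + 2·2) = (-18, 0)
w3 = Jw2 = (36, 18)
Ratio at component: 36 / -18 = -2.0000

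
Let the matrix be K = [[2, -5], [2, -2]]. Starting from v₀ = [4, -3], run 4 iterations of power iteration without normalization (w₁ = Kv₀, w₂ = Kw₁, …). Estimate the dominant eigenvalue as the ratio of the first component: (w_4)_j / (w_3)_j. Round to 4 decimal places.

w1 = Kv₀ = (23, 14)
w2 = Kw1 = (-24, 18)
w3 = Kw2 = (-138, -84)
w4 = Kw3 = (144, -108)
Ratio at component: 144 / -138 = -1.0435

-1.0435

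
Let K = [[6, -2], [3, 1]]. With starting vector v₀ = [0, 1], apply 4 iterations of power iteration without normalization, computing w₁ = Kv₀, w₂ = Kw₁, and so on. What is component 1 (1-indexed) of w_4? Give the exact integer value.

w1 = Kv₀ = (6·0 + (-2)·1; 3·0 + 1·1) = (-2, 1)
w2 = Kw1 = (6·(-2) + (-2)·1; 3·(-2) + 1·1) = (-14, -5)
w3 = Kw2 = (-74, -47)
w4 = Kw3 = (-350, -269)
The requested component of w4 is -350.

-350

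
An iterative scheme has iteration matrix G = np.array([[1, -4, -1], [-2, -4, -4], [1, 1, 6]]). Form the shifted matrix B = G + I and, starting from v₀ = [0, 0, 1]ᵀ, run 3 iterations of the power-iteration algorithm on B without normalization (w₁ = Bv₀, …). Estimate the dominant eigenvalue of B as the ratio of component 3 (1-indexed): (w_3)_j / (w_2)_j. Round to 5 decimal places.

6.84091

B = G + I has rows (2, -4, -1); (-2, -3, -4); (1, 1, 7)
w1 = Bv₀ = (-1, -4, 7)
w2 = Bw1 = (7, -14, 44)
w3 = Bw2 = (26, -148, 301)
Ratio: 301/44 = 6.84091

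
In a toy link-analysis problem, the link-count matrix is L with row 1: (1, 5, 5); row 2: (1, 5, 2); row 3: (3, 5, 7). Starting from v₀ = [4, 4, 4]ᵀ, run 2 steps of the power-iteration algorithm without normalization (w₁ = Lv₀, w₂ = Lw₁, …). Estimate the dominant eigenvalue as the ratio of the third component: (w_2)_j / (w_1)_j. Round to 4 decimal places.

w1 = Lv₀ = (44, 32, 60)
w2 = Lw1 = (504, 324, 712)
Ratio at component: 712 / 60 = 11.8667

11.8667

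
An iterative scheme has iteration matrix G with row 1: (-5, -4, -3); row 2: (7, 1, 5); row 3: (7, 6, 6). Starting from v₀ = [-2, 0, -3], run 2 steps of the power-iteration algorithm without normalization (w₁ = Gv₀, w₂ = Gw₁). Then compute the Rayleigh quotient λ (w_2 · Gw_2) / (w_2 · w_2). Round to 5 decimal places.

λ ≈ 3.87059

w1 = Gv₀ = ((-5)·(-2) + (-4)·0 + (-3)·(-3); 7·(-2) + 1·0 + 5·(-3); 7·(-2) + 6·0 + 6·(-3)) = (19, -29, -32)
w2 = Gw1 = ((-5)·19 + (-4)·(-29) + (-3)·(-32); 7·19 + 1·(-29) + 5·(-32); 7·19 + 6·(-29) + 6·(-32)) = (117, -56, -233)
Gw2 = (338, -402, -915)
w2·Gw2 = 117·338 + (-56)·(-402) + (-233)·(-915) = 275253; w2·w2 = 117·117 + (-56)·(-56) + (-233)·(-233) = 71114
λ ≈ 275253/71114 = 3.87059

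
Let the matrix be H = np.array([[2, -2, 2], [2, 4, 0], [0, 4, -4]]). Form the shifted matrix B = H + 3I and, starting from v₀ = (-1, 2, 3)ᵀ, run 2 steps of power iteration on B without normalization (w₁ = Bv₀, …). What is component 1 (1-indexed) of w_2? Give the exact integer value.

-29

B = H + 3I has rows (5, -2, 2); (2, 7, 0); (0, 4, -1)
w1 = Bv₀ = (-3, 12, 5)
w2 = Bw1 = (-29, 78, 43)
Requested component of w2: -29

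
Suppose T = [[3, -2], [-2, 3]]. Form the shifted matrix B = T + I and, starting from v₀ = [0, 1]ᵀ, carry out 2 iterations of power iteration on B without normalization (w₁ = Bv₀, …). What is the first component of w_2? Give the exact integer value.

B = T + I has rows (4, -2); (-2, 4)
w1 = Bv₀ = (-2, 4)
w2 = Bw1 = (-16, 20)
Requested component of w2: -16

-16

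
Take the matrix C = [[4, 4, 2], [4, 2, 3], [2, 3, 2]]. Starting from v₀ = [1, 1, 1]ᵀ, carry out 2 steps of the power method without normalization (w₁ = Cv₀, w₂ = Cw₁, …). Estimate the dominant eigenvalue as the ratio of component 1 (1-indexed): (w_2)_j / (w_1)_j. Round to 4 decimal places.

w1 = Cv₀ = (4·1 + 4·1 + 2·1; 4·1 + 2·1 + 3·1; 2·1 + 3·1 + 2·1) = (10, 9, 7)
w2 = Cw1 = (4·10 + 4·9 + 2·7; 4·10 + 2·9 + 3·7; 2·10 + 3·9 + 2·7) = (90, 79, 61)
Ratio at component: 90 / 10 = 9.0000

9.0000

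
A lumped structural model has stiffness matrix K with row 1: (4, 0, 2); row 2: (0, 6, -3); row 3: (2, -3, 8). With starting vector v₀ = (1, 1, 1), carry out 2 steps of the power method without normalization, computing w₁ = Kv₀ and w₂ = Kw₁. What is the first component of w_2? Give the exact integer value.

38

w1 = Kv₀ = (4·1 + 0·1 + 2·1; 0·1 + 6·1 + (-3)·1; 2·1 + (-3)·1 + 8·1) = (6, 3, 7)
w2 = Kw1 = (4·6 + 0·3 + 2·7; 0·6 + 6·3 + (-3)·7; 2·6 + (-3)·3 + 8·7) = (38, -3, 59)
The requested component of w2 is 38.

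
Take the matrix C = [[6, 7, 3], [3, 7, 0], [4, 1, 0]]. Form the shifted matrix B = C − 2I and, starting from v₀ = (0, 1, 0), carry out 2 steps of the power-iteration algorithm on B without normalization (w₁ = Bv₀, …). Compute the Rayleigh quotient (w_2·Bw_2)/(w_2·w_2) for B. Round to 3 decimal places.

9.712

B = C − 2I has rows (4, 7, 3); (3, 5, 0); (4, 1, -2)
w1 = Bv₀ = (4·0 + 7·1 + 3·0; 3·0 + 5·1 + 0·0; 4·0 + 1·1 + (-2)·0) = (7, 5, 1)
w2 = Bw1 = (4·7 + 7·5 + 3·1; 3·7 + 5·5 + 0·1; 4·7 + 1·5 + (-2)·1) = (66, 46, 31)
Bw2 = (679, 428, 248)
w2·Bw2 = 72190; w2·w2 = 7433; μ ≈ 72190/7433 = 9.712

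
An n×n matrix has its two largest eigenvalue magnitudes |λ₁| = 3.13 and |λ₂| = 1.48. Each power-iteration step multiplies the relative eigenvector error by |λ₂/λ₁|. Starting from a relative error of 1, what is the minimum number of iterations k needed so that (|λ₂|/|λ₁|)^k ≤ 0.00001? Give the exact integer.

16

|λ₂/λ₁| = 1.48/3.13 = 0.47284
Need k ≥ ln(0.00001) / ln(0.47284) = -11.5129 / -0.7490 ≈ 15.371
Smallest integer k satisfying the bound: 16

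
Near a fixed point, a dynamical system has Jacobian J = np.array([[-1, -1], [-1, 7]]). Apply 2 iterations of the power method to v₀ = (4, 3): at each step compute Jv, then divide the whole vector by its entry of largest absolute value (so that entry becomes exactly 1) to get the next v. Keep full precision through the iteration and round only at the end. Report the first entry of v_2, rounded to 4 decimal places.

Jv0 = (-7.00000, 17.00000); divide by 17.00000 → v1 = (-0.41176, 1.00000)
Jv1 = (-0.58824, 7.41176); divide by 7.41176 → v2 = (-0.07937, 1.00000)
Requested entry of v2: -10/126 = -0.0794

-0.0794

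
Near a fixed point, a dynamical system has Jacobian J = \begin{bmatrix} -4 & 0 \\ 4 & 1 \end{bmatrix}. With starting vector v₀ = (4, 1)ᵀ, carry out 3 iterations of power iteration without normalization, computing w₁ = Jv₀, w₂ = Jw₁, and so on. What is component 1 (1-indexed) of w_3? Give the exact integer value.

w1 = Jv₀ = (-16, 17)
w2 = Jw1 = (64, -47)
w3 = Jw2 = (-256, 209)
The requested component of w3 is -256.

-256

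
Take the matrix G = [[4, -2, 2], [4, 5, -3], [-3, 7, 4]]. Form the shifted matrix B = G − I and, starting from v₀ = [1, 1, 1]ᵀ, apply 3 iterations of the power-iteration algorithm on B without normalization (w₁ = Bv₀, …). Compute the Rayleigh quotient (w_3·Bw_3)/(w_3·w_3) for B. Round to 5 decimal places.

μ ≈ 1.70537

B = G − I has rows (3, -2, 2); (4, 4, -3); (-3, 7, 3)
w1 = Bv₀ = (3, 5, 7)
w2 = Bw1 = (13, 11, 47)
w3 = Bw2 = (111, -45, 179)
Bw3 = (781, -273, -111)
w3·Bw3 = 79107; w3·w3 = 46387; μ ≈ 79107/46387 = 1.70537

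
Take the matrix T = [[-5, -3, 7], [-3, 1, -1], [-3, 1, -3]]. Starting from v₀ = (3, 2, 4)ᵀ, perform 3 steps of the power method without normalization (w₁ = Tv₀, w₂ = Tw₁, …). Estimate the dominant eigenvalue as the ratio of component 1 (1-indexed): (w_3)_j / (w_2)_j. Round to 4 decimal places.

w1 = Tv₀ = ((-5)·3 + (-3)·2 + 7·4; (-3)·3 + 1·2 + (-1)·4; (-3)·3 + 1·2 + (-3)·4) = (7, -11, -19)
w2 = Tw1 = ((-5)·7 + (-3)·(-11) + 7·(-19); (-3)·7 + 1·(-11) + (-1)·(-19); (-3)·7 + 1·(-11) + (-3)·(-19)) = (-135, -13, 25)
w3 = Tw2 = (889, 367, 317)
Ratio at component: 889 / -135 = -6.5852

λ ≈ -6.5852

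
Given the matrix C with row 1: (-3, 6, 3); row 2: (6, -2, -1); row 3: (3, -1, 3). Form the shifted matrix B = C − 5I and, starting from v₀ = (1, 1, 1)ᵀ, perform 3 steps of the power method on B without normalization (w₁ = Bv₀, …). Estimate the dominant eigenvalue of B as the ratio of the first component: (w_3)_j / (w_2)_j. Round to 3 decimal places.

B = C − 5I has rows (-8, 6, 3); (6, -7, -1); (3, -1, -2)
w1 = Bv₀ = ((-8)·1 + 6·1 + 3·1; 6·1 + (-7)·1 + (-1)·1; 3·1 + (-1)·1 + (-2)·1) = (1, -2, 0)
w2 = Bw1 = ((-8)·1 + 6·(-2) + 3·0; 6·1 + (-7)·(-2) + (-1)·0; 3·1 + (-1)·(-2) + (-2)·0) = (-20, 20, 5)
w3 = Bw2 = (295, -265, -90)
Ratio: 295/-20 = -14.750

-14.750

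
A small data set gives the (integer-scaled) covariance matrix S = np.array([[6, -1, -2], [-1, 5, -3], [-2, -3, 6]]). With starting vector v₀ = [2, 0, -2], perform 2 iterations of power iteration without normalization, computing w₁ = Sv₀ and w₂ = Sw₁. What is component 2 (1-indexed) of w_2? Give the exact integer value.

52

w1 = Sv₀ = (6·2 + (-1)·0 + (-2)·(-2); (-1)·2 + 5·0 + (-3)·(-2); (-2)·2 + (-3)·0 + 6·(-2)) = (16, 4, -16)
w2 = Sw1 = (6·16 + (-1)·4 + (-2)·(-16); (-1)·16 + 5·4 + (-3)·(-16); (-2)·16 + (-3)·4 + 6·(-16)) = (124, 52, -140)
The requested component of w2 is 52.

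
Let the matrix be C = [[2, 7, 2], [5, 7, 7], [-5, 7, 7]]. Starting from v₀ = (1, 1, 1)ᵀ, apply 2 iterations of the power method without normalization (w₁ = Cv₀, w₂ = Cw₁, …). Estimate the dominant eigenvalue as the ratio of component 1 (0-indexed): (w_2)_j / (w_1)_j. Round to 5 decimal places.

w1 = Cv₀ = (2·1 + 7·1 + 2·1; 5·1 + 7·1 + 7·1; (-5)·1 + 7·1 + 7·1) = (11, 19, 9)
w2 = Cw1 = (2·11 + 7·19 + 2·9; 5·11 + 7·19 + 7·9; (-5)·11 + 7·19 + 7·9) = (173, 251, 141)
Ratio at component: 251 / 19 = 13.21053

13.21053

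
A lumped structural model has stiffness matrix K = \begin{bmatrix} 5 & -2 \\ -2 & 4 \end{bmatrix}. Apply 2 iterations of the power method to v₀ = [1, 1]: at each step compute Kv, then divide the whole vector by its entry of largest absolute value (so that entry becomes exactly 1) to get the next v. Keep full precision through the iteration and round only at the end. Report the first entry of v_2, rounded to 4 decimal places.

Kv0 = (3.00000, 2.00000); divide by 3.00000 → v1 = (1.00000, 0.66667)
Kv1 = (3.66667, 0.66667); divide by 3.66667 → v2 = (1.00000, 0.18182)
Requested entry of v2: 11/11 = 1.0000

1.0000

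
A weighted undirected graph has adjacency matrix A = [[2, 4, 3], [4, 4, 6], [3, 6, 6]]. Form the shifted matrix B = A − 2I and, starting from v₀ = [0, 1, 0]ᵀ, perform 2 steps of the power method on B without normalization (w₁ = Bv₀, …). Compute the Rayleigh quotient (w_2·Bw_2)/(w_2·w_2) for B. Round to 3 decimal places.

10.935

B = A − 2I has rows (0, 4, 3); (4, 2, 6); (3, 6, 4)
w1 = Bv₀ = (4, 2, 6)
w2 = Bw1 = (26, 56, 48)
Bw2 = (368, 504, 606)
w2·Bw2 = 66880; w2·w2 = 6116; μ ≈ 66880/6116 = 10.935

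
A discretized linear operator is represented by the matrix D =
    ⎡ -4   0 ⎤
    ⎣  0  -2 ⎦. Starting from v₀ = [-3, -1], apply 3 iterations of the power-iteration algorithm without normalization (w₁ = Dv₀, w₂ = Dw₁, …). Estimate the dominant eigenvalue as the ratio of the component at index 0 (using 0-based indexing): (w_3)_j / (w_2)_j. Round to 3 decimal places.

w1 = Dv₀ = (12, 2)
w2 = Dw1 = (-48, -4)
w3 = Dw2 = (192, 8)
Ratio at component: 192 / -48 = -4.000

λ ≈ -4.000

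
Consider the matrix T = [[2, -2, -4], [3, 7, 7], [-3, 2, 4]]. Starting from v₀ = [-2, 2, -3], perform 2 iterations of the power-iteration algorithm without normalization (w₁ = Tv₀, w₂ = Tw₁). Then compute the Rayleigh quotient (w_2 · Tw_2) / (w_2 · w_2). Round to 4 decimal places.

9.6301

w1 = Tv₀ = (2·(-2) + (-2)·2 + (-4)·(-3); 3·(-2) + 7·2 + 7·(-3); (-3)·(-2) + 2·2 + 4·(-3)) = (4, -13, -2)
w2 = Tw1 = (2·4 + (-2)·(-13) + (-4)·(-2); 3·4 + 7·(-13) + 7·(-2); (-3)·4 + 2·(-13) + 4·(-2)) = (42, -93, -46)
Tw2 = (454, -847, -496)
w2·Tw2 = 42·454 + (-93)·(-847) + (-46)·(-496) = 120655; w2·w2 = 42·42 + (-93)·(-93) + (-46)·(-46) = 12529
λ ≈ 120655/12529 = 9.6301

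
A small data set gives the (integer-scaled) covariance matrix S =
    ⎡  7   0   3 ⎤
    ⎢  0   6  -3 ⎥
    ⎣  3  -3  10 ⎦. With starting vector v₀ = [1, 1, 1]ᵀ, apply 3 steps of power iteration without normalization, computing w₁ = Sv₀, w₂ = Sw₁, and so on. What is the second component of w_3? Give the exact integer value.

w1 = Sv₀ = (7·1 + 0·1 + 3·1; 0·1 + 6·1 + (-3)·1; 3·1 + (-3)·1 + 10·1) = (10, 3, 10)
w2 = Sw1 = (7·10 + 0·3 + 3·10; 0·10 + 6·3 + (-3)·10; 3·10 + (-3)·3 + 10·10) = (100, -12, 121)
w3 = Sw2 = (1063, -435, 1546)
The requested component of w3 is -435.

-435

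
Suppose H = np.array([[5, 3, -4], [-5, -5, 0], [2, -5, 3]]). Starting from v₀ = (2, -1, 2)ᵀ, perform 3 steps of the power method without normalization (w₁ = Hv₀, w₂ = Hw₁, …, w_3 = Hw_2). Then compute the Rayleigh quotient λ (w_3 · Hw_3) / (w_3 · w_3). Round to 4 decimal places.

λ ≈ 4.1578

w1 = Hv₀ = (5·2 + 3·(-1) + (-4)·2; (-5)·2 + (-5)·(-1) + 0·2; 2·2 + (-5)·(-1) + 3·2) = (-1, -5, 15)
w2 = Hw1 = (5·(-1) + 3·(-5) + (-4)·15; (-5)·(-1) + (-5)·(-5) + 0·15; 2·(-1) + (-5)·(-5) + 3·15) = (-80, 30, 68)
w3 = Hw2 = (-582, 250, -106)
Hw3 = (-1736, 1660, -2732)
w3·Hw3 = (-582)·(-1736) + 250·1660 + (-106)·(-2732) = 1714944; w3·w3 = (-582)·(-582) + 250·250 + (-106)·(-106) = 412460
λ ≈ 1714944/412460 = 4.1578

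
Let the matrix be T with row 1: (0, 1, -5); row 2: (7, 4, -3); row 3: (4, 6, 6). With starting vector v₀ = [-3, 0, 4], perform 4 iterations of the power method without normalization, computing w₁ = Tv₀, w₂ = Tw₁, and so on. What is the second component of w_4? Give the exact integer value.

w1 = Tv₀ = (0·(-3) + 1·0 + (-5)·4; 7·(-3) + 4·0 + (-3)·4; 4·(-3) + 6·0 + 6·4) = (-20, -33, 12)
w2 = Tw1 = (0·(-20) + 1·(-33) + (-5)·12; 7·(-20) + 4·(-33) + (-3)·12; 4·(-20) + 6·(-33) + 6·12) = (-93, -308, -206)
w3 = Tw2 = (722, -1265, -3456)
w4 = Tw3 = (16015, 10362, -25438)
The requested component of w4 is 10362.

10362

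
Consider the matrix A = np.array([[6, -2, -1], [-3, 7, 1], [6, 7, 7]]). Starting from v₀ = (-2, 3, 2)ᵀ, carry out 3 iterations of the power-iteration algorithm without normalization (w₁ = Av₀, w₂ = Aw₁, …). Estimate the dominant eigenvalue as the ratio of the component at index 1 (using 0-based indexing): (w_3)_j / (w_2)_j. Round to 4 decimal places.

9.9615

w1 = Av₀ = (-20, 29, 23)
w2 = Aw1 = (-201, 286, 244)
w3 = Aw2 = (-2022, 2849, 2504)
Ratio at component: 2849 / 286 = 9.9615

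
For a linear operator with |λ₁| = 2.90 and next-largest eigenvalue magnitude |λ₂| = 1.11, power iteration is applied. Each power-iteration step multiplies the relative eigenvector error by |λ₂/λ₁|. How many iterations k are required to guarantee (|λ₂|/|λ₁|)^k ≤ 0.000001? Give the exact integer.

15

|λ₂/λ₁| = 1.11/2.90 = 0.38276
Need k ≥ ln(0.000001) / ln(0.38276) = -13.8155 / -0.9604 ≈ 14.386
Smallest integer k satisfying the bound: 15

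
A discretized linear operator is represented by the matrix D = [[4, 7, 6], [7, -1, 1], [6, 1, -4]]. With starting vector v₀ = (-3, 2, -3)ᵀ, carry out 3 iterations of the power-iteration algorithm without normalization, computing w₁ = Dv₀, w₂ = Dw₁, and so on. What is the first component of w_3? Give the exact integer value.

w1 = Dv₀ = (4·(-3) + 7·2 + 6·(-3); 7·(-3) + (-1)·2 + 1·(-3); 6·(-3) + 1·2 + (-4)·(-3)) = (-16, -26, -4)
w2 = Dw1 = (4·(-16) + 7·(-26) + 6·(-4); 7·(-16) + (-1)·(-26) + 1·(-4); 6·(-16) + 1·(-26) + (-4)·(-4)) = (-270, -90, -106)
w3 = Dw2 = (-2346, -1906, -1286)
The requested component of w3 is -2346.

-2346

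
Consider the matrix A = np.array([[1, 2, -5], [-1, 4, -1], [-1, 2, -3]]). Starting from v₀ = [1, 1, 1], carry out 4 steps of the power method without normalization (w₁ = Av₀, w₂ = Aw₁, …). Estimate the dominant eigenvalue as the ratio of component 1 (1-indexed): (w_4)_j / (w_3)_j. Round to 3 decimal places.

-6.000

w1 = Av₀ = (-2, 2, -2)
w2 = Aw1 = (12, 12, 12)
w3 = Aw2 = (-24, 24, -24)
w4 = Aw3 = (144, 144, 144)
Ratio at component: 144 / -24 = -6.000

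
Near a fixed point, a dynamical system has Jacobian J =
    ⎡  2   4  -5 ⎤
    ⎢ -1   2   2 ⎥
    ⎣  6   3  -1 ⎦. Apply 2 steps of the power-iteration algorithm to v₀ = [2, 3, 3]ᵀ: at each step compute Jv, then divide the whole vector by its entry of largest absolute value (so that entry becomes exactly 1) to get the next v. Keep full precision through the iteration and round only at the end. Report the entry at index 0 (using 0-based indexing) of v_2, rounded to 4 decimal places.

Jv0 = (1.00000, 10.00000, 18.00000); divide by 18.00000 → v1 = (0.05556, 0.55556, 1.00000)
Jv1 = (-2.66667, 3.05556, 1.00000); divide by 3.05556 → v2 = (-0.87273, 1.00000, 0.32727)
Requested entry of v2: -48/55 = -0.8727

-0.8727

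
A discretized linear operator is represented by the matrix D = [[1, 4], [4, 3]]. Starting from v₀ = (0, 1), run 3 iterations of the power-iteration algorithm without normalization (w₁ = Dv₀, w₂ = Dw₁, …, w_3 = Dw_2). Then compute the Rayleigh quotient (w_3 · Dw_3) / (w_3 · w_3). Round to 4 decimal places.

λ ≈ 6.1144

w1 = Dv₀ = (4, 3)
w2 = Dw1 = (16, 25)
w3 = Dw2 = (116, 139)
Dw3 = (672, 881)
w3·Dw3 = 116·672 + 139·881 = 200411; w3·w3 = 116·116 + 139·139 = 32777
λ ≈ 200411/32777 = 6.1144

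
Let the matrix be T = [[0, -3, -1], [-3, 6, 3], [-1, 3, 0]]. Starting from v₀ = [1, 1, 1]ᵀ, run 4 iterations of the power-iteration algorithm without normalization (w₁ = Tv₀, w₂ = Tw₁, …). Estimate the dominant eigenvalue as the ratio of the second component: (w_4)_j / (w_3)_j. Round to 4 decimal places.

w1 = Tv₀ = (0·1 + (-3)·1 + (-1)·1; (-3)·1 + 6·1 + 3·1; (-1)·1 + 3·1 + 0·1) = (-4, 6, 2)
w2 = Tw1 = (0·(-4) + (-3)·6 + (-1)·2; (-3)·(-4) + 6·6 + 3·2; (-1)·(-4) + 3·6 + 0·2) = (-20, 54, 22)
w3 = Tw2 = (-184, 450, 182)
w4 = Tw3 = (-1532, 3798, 1534)
Ratio at component: 3798 / 450 = 8.4400

λ ≈ 8.4400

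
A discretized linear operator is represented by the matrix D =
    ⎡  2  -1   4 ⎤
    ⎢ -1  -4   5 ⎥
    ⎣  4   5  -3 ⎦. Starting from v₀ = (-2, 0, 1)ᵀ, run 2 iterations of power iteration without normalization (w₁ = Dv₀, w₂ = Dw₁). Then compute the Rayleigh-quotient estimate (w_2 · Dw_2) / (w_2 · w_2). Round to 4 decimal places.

w1 = Dv₀ = (0, 7, -11)
w2 = Dw1 = (-51, -83, 68)
Dw2 = (253, 723, -823)
w2·Dw2 = (-51)·253 + (-83)·723 + 68·(-823) = -128876; w2·w2 = (-51)·(-51) + (-83)·(-83) + 68·68 = 14114
λ ≈ -128876/14114 = -9.1311

λ ≈ -9.1311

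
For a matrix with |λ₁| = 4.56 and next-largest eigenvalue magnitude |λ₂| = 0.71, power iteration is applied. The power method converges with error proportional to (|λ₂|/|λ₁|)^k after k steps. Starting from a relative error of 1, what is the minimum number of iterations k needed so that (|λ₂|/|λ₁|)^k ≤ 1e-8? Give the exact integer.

10

|λ₂/λ₁| = 0.71/4.56 = 0.15570
Need k ≥ ln(1e-8) / ln(0.15570) = -18.4207 / -1.8598 ≈ 9.905
Smallest integer k satisfying the bound: 10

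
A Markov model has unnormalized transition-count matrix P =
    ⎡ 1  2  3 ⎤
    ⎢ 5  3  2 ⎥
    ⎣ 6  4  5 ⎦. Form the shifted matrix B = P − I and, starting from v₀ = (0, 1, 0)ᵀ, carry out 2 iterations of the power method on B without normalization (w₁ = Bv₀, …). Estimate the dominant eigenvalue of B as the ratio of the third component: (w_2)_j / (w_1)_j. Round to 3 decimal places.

μ ≈ 9.000

B = P − I has rows (0, 2, 3); (5, 2, 2); (6, 4, 4)
w1 = Bv₀ = (0·0 + 2·1 + 3·0; 5·0 + 2·1 + 2·0; 6·0 + 4·1 + 4·0) = (2, 2, 4)
w2 = Bw1 = (0·2 + 2·2 + 3·4; 5·2 + 2·2 + 2·4; 6·2 + 4·2 + 4·4) = (16, 22, 36)
Ratio: 36/4 = 9.000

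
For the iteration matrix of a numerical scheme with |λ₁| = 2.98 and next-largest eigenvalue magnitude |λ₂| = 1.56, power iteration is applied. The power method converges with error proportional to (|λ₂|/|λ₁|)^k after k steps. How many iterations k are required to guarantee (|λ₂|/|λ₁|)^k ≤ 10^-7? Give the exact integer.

25

|λ₂/λ₁| = 1.56/2.98 = 0.52349
Need k ≥ ln(10^-7) / ln(0.52349) = -16.1181 / -0.6472 ≈ 24.903
Smallest integer k satisfying the bound: 25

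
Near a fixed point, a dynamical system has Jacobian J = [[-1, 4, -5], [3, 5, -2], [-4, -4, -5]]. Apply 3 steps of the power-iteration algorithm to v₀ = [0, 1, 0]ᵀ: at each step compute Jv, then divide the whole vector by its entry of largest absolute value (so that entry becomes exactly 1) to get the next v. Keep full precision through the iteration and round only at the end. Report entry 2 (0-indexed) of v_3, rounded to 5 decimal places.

-0.66849

Jv0 = (4.000000, 5.000000, -4.000000); divide by 5.000000 → v1 = (0.800000, 1.000000, -0.800000)
Jv1 = (7.200000, 9.000000, -3.200000); divide by 9.000000 → v2 = (0.800000, 1.000000, -0.355556)
Jv2 = (4.977778, 8.111111, -5.422222); divide by 8.111111 → v3 = (0.613699, 1.000000, -0.668493)
Requested entry of v3: -244/365 = -0.66849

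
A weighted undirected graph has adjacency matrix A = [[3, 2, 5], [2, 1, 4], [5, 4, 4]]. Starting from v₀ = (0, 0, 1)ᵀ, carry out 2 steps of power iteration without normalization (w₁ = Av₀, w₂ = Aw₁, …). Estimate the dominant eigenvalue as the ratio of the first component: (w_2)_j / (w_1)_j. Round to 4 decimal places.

λ ≈ 8.6000

w1 = Av₀ = (5, 4, 4)
w2 = Aw1 = (43, 30, 57)
Ratio at component: 43 / 5 = 8.6000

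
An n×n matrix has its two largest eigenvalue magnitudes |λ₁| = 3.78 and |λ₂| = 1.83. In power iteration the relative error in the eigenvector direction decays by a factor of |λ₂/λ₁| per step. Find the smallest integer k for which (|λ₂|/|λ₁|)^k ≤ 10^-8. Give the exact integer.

26

|λ₂/λ₁| = 1.83/3.78 = 0.48413
Need k ≥ ln(10^-8) / ln(0.48413) = -18.4207 / -0.7254 ≈ 25.394
Smallest integer k satisfying the bound: 26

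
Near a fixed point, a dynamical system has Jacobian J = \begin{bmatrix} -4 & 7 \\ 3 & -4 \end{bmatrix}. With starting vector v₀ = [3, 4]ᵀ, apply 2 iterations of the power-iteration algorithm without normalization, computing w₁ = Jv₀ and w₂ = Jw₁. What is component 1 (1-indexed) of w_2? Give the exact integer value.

-113

w1 = Jv₀ = ((-4)·3 + 7·4; 3·3 + (-4)·4) = (16, -7)
w2 = Jw1 = ((-4)·16 + 7·(-7); 3·16 + (-4)·(-7)) = (-113, 76)
The requested component of w2 is -113.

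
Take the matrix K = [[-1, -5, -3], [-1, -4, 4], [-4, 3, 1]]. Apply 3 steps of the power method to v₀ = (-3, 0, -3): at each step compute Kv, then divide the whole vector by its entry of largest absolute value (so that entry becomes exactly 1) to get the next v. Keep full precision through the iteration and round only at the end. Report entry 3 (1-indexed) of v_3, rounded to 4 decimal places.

-0.1765

Kv0 = (12.00000, -9.00000, 9.00000); divide by 12.00000 → v1 = (1.00000, -0.75000, 0.75000)
Kv1 = (0.50000, 5.00000, -5.50000); divide by -5.50000 → v2 = (-0.09091, -0.90909, 1.00000)
Kv2 = (1.63636, 7.72727, -1.36364); divide by 7.72727 → v3 = (0.21176, 1.00000, -0.17647)
Requested entry of v3: 90/-510 = -0.1765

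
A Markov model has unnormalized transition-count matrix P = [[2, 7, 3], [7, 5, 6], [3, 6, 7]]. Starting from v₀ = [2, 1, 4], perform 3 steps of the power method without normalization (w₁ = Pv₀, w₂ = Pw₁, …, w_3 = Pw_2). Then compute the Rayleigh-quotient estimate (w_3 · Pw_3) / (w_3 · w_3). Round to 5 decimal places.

λ ≈ 15.67080

w1 = Pv₀ = (2·2 + 7·1 + 3·4; 7·2 + 5·1 + 6·4; 3·2 + 6·1 + 7·4) = (23, 43, 40)
w2 = Pw1 = (2·23 + 7·43 + 3·40; 7·23 + 5·43 + 6·40; 3·23 + 6·43 + 7·40) = (467, 616, 607)
w3 = Pw2 = (7067, 9991, 9346)
Pw3 = (112109, 155500, 146569)
w3·Pw3 = 7067·112109 + 9991·155500 + 9346·146569 = 3715708677; w3·w3 = 7067·7067 + 9991·9991 + 9346·9346 = 237110286
λ ≈ 3715708677/237110286 = 15.67080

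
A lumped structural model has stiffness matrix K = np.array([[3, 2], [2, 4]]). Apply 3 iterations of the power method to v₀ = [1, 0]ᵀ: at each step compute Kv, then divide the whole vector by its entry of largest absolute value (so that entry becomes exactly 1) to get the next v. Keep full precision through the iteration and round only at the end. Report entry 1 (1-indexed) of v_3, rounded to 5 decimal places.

0.81707

Kv0 = (3.000000, 2.000000); divide by 3.000000 → v1 = (1.000000, 0.666667)
Kv1 = (4.333333, 4.666667); divide by 4.666667 → v2 = (0.928571, 1.000000)
Kv2 = (4.785714, 5.857143); divide by 5.857143 → v3 = (0.817073, 1.000000)
Requested entry of v3: 67/82 = 0.81707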